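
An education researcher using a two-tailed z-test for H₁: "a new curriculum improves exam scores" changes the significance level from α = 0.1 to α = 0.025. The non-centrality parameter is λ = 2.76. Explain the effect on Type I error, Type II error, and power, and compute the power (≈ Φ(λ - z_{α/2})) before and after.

Decreasing α from 0.1 to 0.025:
• Type I error rate decreases (α is the Type I rate by definition).
• Critical value moves from z_{α/2} = 1.645 to 2.241, so power = Φ(λ - z_{α/2}) goes from Φ(2.76 - 1.645) = 0.868 to Φ(2.76 - 2.241) = 0.698.
• Type II error rate β = 1 - power therefore increases (0.132 → 0.302).
Appropriate when false positives are costly — here, adopting a curriculum that gives no real benefit — disruption for nothing.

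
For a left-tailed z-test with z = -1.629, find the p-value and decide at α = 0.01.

p = P(Z < -1.629) = Φ(-1.629) ≈ 0.0517. Since p ≥ 0.01, fail to reject H₀ (not significant) at α = 0.01.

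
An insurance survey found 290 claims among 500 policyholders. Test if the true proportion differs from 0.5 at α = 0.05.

p̂ = 0.58, p₀ = 0.5. z = (p̂ - p₀)/√(p₀(1-p₀)/n) = 3.578. Critical: ±1.96. Reject H₀.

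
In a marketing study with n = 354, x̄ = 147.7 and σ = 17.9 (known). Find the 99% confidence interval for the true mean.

CI = x̄ ± z*(σ/√n) = 147.7 ± 2.576(17.9/√354) = 147.7 ± 2.45 = (145.25, 150.15)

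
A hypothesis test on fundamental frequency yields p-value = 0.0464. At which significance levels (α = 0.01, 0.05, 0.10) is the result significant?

p = 0.0464. Significant at: α = 0.05, 0.1.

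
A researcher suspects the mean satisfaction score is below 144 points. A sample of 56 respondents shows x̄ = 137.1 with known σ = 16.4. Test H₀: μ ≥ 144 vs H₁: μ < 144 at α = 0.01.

z = -3.148. Critical value: -2.33. Reject H₀.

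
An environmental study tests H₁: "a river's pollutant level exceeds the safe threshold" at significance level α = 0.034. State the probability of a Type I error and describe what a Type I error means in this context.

P(Type I error) = α = 0.034. A Type I error is rejecting H₀ when H₀ is actually true (false positive) — here, concluding that a river's pollutant level exceeds the safe threshold when in fact this is not the case. Consequence: shutting down a compliant factory unnecessarily.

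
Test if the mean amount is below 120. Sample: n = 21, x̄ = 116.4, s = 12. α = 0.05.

t = (116.4 - 120)/(12/√21) = -1.375, df = 20. Critical t = -1.725. Fail to reject H₀.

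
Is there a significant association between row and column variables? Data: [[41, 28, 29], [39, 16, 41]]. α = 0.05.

χ² = 5.36. df = 2, critical = 5.991. Fail to reject H₀. No evidence of dependence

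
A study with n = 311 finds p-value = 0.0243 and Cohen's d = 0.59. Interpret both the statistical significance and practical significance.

Statistically significant (p = 0.0243 < 0.05). Cohen's d = 0.59 indicates a medium effect size. Both statistical and practical significance should be considered.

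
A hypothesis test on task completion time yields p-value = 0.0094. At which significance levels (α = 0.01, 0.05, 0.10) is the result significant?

p = 0.0094. Significant at: α = 0.01, 0.05, 0.1.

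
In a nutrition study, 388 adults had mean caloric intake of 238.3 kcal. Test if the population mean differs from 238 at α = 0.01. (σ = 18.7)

z = (x̄ - μ₀)/(σ/√n) = (238.3 - 238)/(18.7/√388) = 0.316. Critical value: ±2.576. Since |0.316| ≤ 2.576, Fail to reject H₀.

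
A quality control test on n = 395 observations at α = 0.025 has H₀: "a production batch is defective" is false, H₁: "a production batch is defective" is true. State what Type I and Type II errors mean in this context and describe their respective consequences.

Type I (false positive): concluding that a production batch is defective when it is not — scrapping a good batch — wasted material and cost for no reason. Type II (false negative): failing to conclude that a production batch is defective when it is — shipping a defective batch — faulty products reach customers. Which is costlier depends on domain priorities and is a judgement call rather than a statistical fact.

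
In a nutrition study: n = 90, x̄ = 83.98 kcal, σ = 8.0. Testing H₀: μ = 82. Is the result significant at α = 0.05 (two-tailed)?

z = (83.98 - 82)/(8.0/√90) = 2.348. Since |z| > 1.96, significant at α = 0.05.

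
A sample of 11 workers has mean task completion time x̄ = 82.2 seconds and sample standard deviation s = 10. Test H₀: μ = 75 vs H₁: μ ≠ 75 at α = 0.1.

t = (x̄ - μ₀)/(s/√n) = (82.2 - 75)/(10/√11) = 2.388. df = 10, critical t = ±1.812. Reject H₀.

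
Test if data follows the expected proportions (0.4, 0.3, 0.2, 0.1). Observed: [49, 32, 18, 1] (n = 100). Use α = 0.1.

Expected: [40.0, 30.0, 20.0, 10.0]. χ² = 10.458. df = 3, critical = 6.251. Reject H₀.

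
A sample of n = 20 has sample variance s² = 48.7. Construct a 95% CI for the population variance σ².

df = 19. χ²_{0.025} = 32.852, χ²_{0.975} = 8.907. CI for σ² = ((n-1)s²/χ²_{α/2}, (n-1)s²/χ²_{1-α/2}) = (19·48.7/32.852, 19·48.7/8.907) = (28.17, 103.88)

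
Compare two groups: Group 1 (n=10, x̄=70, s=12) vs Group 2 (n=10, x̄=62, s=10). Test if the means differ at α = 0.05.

Pooled sp = 11.05. t = 1.62, df = 18. Critical t = ±2.101. Fail to reject H₀.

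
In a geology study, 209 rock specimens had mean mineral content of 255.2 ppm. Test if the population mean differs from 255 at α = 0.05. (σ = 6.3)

z = (x̄ - μ₀)/(σ/√n) = (255.2 - 255)/(6.3/√209) = 0.459. Critical value: ±1.96. Since |0.459| ≤ 1.96, Fail to reject H₀.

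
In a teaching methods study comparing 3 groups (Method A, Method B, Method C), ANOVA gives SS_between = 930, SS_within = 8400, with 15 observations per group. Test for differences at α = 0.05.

df_between = 2, df_within = 42. F = MS_between/MS_within = 465.0/200.0 = 2.325. F_crit ≈ 3.22. Fail to reject H₀.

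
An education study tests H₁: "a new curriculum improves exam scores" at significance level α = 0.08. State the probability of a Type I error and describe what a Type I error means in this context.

P(Type I error) = α = 0.08. A Type I error is rejecting H₀ when H₀ is actually true (false positive) — here, concluding that a new curriculum improves exam scores when in fact this is not the case. Consequence: adopting a curriculum that gives no real benefit — disruption for nothing.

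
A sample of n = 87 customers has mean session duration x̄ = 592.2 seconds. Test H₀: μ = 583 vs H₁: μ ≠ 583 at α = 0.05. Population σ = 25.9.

z = (x̄ - μ₀)/(σ/√n) = (592.2 - 583)/(25.9/√87) = 3.313. Critical value: ±1.96. Since |3.313| > 1.96, Reject H₀.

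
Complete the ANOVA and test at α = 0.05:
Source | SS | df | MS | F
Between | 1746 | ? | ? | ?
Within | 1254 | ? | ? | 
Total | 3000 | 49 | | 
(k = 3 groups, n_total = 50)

df_between = 2, df_within = 47. MS_between = 873.0, MS_within = 26.68. F = 32.72, F_crit ≈ 3.195. Reject H₀.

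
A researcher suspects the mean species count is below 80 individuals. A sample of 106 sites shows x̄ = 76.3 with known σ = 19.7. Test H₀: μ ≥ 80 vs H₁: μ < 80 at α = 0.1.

z = -1.934. Critical value: -1.28. Reject H₀.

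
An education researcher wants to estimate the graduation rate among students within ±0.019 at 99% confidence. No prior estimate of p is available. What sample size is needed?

Conservative approach: use p = 0.5 (maximizes p(1-p) = 0.25). n = z²(0.25)/E² = 2.576²×0.25/0.019² = 4595.4 → n = 4596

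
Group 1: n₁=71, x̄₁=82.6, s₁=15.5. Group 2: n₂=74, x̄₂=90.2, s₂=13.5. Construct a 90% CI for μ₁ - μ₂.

Difference = -7.6. SE = √(15.5²/71 + 13.5²/74) = 2.418. CI = (-11.58, -3.62)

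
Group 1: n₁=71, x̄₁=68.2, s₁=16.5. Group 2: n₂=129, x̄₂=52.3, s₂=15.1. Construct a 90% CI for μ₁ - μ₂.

Difference = 15.9. SE = √(16.5²/71 + 15.1²/129) = 2.367. CI = (12.01, 19.79)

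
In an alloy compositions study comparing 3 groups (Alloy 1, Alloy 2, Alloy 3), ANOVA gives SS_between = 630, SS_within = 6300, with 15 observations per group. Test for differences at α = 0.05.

df_between = 2, df_within = 42. F = MS_between/MS_within = 315.0/150.0 = 2.1. F_crit ≈ 3.22. Fail to reject H₀.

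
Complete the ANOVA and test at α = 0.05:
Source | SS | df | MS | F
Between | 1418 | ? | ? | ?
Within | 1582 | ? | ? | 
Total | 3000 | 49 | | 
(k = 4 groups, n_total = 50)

df_between = 3, df_within = 46. MS_between = 472.67, MS_within = 34.39. F = 13.744, F_crit ≈ 2.807. Reject H₀.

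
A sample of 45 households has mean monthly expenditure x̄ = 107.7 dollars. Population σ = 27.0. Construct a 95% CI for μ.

CI = x̄ ± z*(σ/√n) = 107.7 ± 1.96(27.0/√45) = 107.7 ± 7.89 = (99.81, 115.59)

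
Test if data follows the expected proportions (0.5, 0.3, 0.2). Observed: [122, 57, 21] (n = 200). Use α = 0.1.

Expected: [100.0, 60.0, 40.0]. χ² = 14.015. df = 2, critical = 4.605. Reject H₀.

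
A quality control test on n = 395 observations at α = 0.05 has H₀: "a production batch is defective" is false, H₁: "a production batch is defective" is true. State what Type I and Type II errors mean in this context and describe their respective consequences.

Type I (false positive): concluding that a production batch is defective when it is not — scrapping a good batch — wasted material and cost for no reason. Type II (false negative): failing to conclude that a production batch is defective when it is — shipping a defective batch — faulty products reach customers. Which is costlier depends on domain priorities and is a judgement call rather than a statistical fact.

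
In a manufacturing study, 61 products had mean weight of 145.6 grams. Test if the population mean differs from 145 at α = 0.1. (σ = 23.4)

z = (x̄ - μ₀)/(σ/√n) = (145.6 - 145)/(23.4/√61) = 0.2. Critical value: ±1.645. Since |0.2| ≤ 1.645, Fail to reject H₀.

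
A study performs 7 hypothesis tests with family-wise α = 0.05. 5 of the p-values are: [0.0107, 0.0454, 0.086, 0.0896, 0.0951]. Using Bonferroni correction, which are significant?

Bonferroni α = 0.05/7 = 0.00714. None of the given p-values are significant.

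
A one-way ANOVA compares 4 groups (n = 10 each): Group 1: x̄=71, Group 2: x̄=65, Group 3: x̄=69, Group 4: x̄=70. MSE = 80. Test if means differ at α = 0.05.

Grand mean = 68.75. SS_between = 207.5, MS_between = 69.17. F = 0.865, F_crit ≈ 2.866. Fail to reject H₀.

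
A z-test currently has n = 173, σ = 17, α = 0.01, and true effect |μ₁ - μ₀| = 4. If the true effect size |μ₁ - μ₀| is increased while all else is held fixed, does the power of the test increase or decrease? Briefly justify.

Power increases: a larger true effect increases the non-centrality λ = |μ₁ - μ₀|/(σ/√n).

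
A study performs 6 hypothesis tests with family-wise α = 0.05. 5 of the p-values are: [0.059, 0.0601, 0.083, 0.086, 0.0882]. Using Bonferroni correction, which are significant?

Bonferroni α = 0.05/6 = 0.00833. None of the given p-values are significant.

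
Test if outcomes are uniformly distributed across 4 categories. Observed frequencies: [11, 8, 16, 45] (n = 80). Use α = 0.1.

Expected = 20 each. χ² = Σ(O-E)²/E = 43.3. df = 3, critical value = 6.251. Reject H₀.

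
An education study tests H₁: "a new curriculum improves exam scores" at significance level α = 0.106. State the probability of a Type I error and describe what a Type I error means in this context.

P(Type I error) = α = 0.106. A Type I error is rejecting H₀ when H₀ is actually true (false positive) — here, concluding that a new curriculum improves exam scores when in fact this is not the case. Consequence: adopting a curriculum that gives no real benefit — disruption for nothing.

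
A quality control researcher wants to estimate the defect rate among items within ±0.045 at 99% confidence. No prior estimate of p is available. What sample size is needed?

Conservative approach: use p = 0.5 (maximizes p(1-p) = 0.25). n = z²(0.25)/E² = 2.576²×0.25/0.045² = 819.2 → n = 820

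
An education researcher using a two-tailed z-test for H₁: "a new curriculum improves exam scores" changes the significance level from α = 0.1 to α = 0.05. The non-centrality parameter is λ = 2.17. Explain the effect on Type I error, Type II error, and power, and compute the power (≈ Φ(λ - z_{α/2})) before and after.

Decreasing α from 0.1 to 0.05:
• Type I error rate decreases (α is the Type I rate by definition).
• Critical value moves from z_{α/2} = 1.645 to 1.96, so power = Φ(λ - z_{α/2}) goes from Φ(2.17 - 1.645) = 0.7 to Φ(2.17 - 1.96) = 0.583.
• Type II error rate β = 1 - power therefore increases (0.3 → 0.417).
Appropriate when false positives are costly — here, adopting a curriculum that gives no real benefit — disruption for nothing.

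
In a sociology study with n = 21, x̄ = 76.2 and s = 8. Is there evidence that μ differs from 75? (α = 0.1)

t = (x̄ - μ₀)/(s/√n) = (76.2 - 75)/(8/√21) = 0.687. df = 20, critical t = ±1.725. Fail to reject H₀.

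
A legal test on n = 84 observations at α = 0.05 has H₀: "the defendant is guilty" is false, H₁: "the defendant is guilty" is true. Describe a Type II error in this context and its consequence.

Type II error: failing to reject H₀ when it is false — concluding that the defendant is guilty is not supported when in fact it is. Consequence: acquitting a guilty person.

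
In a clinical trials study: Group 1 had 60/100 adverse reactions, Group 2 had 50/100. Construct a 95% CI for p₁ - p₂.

p̂₁ = 0.6, p̂₂ = 0.5. Difference = 0.1. CI = (-0.037, 0.237)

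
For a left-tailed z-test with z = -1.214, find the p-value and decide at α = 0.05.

p = P(Z < -1.214) = Φ(-1.214) ≈ 0.1124. Since p ≥ 0.05, fail to reject H₀ (not significant) at α = 0.05.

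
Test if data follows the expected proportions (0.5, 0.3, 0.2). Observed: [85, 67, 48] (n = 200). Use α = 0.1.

Expected: [100.0, 60.0, 40.0]. χ² = 4.667. df = 2, critical = 4.605. Reject H₀.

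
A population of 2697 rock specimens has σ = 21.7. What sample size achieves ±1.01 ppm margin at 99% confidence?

Without FPC: n₀ = (2.576×21.7/1.01)² = 3063.151. With FPC: n = n₀N/(n₀+N-1) = 1434.5 → n = 1435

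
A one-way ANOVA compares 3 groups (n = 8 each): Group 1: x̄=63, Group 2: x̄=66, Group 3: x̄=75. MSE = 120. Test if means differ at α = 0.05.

Grand mean = 68.0. SS_between = 624.0, MS_between = 312.0. F = 2.6, F_crit ≈ 3.467. Fail to reject H₀.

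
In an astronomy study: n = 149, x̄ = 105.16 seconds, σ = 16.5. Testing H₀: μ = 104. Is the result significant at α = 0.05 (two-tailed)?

z = (105.16 - 104)/(16.5/√149) = 0.858. Since |z| ≤ 1.96, not significant at α = 0.05.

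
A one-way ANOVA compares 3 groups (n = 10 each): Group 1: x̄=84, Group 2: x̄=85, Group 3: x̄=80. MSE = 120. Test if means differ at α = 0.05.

Grand mean = 83.0. SS_between = 140.0, MS_between = 70.0. F = 0.583, F_crit ≈ 3.354. Fail to reject H₀.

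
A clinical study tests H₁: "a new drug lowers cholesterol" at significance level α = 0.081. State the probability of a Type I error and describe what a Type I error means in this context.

P(Type I error) = α = 0.081. A Type I error is rejecting H₀ when H₀ is actually true (false positive) — here, concluding that a new drug lowers cholesterol when in fact this is not the case. Consequence: approving an ineffective drug — patients take a useless medication and may skip effective alternatives.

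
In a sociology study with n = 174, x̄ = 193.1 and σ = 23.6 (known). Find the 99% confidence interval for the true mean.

CI = x̄ ± z*(σ/√n) = 193.1 ± 2.576(23.6/√174) = 193.1 ± 4.61 = (188.49, 197.71)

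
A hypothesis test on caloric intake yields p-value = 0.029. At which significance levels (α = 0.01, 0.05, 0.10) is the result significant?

p = 0.029. Significant at: α = 0.05, 0.1.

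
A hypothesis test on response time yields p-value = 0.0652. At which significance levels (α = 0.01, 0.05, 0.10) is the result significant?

p = 0.0652. Significant at: α = 0.1.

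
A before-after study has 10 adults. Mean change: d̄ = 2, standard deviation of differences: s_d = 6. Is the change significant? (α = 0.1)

t = d̄/(s_d/√n) = 2/(6/√10) = 1.054. df = 9, critical t = ±1.833. Fail to reject H₀.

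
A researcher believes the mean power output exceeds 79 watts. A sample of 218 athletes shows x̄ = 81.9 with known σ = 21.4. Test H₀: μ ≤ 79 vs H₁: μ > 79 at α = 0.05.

z = 2.001. Critical value: 1.645. Reject H₀.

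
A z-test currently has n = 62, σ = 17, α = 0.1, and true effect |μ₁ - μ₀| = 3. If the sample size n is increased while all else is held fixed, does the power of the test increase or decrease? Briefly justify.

Power increases: a larger n shrinks the standard error σ/√n, moving the sampling distribution under H₁ further from the critical value.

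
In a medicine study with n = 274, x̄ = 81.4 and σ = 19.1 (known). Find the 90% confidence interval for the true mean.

CI = x̄ ± z*(σ/√n) = 81.4 ± 1.645(19.1/√274) = 81.4 ± 1.9 = (79.5, 83.3)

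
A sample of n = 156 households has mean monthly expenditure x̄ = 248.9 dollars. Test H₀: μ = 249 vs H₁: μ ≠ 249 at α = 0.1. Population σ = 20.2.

z = (x̄ - μ₀)/(σ/√n) = (248.9 - 249)/(20.2/√156) = -0.062. Critical value: ±1.645. Since |-0.062| ≤ 1.645, Fail to reject H₀.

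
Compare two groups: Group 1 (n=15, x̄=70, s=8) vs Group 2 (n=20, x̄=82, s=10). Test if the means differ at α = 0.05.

Pooled sp = 9.2. t = -3.817, df = 33. Critical t = ±2.035. Reject H₀.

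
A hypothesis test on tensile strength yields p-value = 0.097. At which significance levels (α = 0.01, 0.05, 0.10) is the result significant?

p = 0.097. Significant at: α = 0.1.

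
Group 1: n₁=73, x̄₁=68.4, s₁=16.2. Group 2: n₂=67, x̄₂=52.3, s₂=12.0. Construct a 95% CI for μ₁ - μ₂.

Difference = 16.1. SE = √(16.2²/73 + 12.0²/67) = 2.397. CI = (11.4, 20.8)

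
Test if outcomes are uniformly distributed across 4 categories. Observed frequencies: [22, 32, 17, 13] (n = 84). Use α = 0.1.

Expected = 21 each. χ² = Σ(O-E)²/E = 9.619. df = 3, critical value = 6.251. Reject H₀.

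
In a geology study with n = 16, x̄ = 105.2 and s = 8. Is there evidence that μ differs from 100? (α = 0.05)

t = (x̄ - μ₀)/(s/√n) = (105.2 - 100)/(8/√16) = 2.6. df = 15, critical t = ±2.131. Reject H₀.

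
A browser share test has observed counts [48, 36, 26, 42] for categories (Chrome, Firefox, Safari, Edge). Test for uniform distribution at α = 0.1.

Expected = 38 each. χ² = Σ(O-E)²/E = 6.947. df = 3, critical value = 6.251. Reject H₀.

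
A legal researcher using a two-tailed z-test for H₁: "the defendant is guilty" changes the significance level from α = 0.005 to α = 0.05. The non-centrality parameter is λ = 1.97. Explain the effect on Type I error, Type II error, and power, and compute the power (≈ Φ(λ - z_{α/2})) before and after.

Increasing α from 0.005 to 0.05:
• Type I error rate increases (α is the Type I rate by definition).
• Critical value moves from z_{α/2} = 2.807 to 1.96, so power = Φ(λ - z_{α/2}) goes from Φ(1.97 - 2.807) = 0.201 to Φ(1.97 - 1.96) = 0.504.
• Type II error rate β = 1 - power therefore decreases (0.799 → 0.496).
Appropriate when false negatives are costly — here, acquitting a guilty person.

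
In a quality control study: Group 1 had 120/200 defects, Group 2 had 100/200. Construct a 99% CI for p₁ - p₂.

p̂₁ = 0.6, p̂₂ = 0.5. Difference = 0.1. CI = (-0.028, 0.228)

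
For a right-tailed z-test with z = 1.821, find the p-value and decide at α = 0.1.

p = P(Z > 1.821) = 1 - Φ(1.821) ≈ 0.0343. Since p < 0.1, reject H₀ (significant) at α = 0.1.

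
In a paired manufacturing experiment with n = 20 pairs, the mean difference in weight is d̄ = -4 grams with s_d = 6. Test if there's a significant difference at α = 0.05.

t = d̄/(s_d/√n) = -4/(6/√20) = -2.981. df = 19, critical t = ±2.093. Reject H₀.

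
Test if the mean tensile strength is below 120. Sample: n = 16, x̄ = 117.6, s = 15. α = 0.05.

t = (117.6 - 120)/(15/√16) = -0.64, df = 15. Critical t = -1.753. Fail to reject H₀.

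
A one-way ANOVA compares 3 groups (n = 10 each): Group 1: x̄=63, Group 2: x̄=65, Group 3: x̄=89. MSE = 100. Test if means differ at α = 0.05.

Grand mean = 72.33. SS_between = 4186.67, MS_between = 2093.33. F = 20.933, F_crit ≈ 3.354. Reject H₀.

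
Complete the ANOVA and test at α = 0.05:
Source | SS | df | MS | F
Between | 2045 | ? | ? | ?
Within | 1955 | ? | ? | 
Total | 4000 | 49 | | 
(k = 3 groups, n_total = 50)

df_between = 2, df_within = 47. MS_between = 1022.5, MS_within = 41.6. F = 24.582, F_crit ≈ 3.195. Reject H₀.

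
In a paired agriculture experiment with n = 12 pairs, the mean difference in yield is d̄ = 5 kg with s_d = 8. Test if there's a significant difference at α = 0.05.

t = d̄/(s_d/√n) = 5/(8/√12) = 2.165. df = 11, critical t = ±2.201. Fail to reject H₀.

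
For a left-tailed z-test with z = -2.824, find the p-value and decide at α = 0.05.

p = P(Z < -2.824) = Φ(-2.824) ≈ 0.0024. Since p < 0.05, reject H₀ (significant) at α = 0.05.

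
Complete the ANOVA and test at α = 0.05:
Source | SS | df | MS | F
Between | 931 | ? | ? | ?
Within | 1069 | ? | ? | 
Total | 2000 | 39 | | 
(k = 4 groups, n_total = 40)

df_between = 3, df_within = 36. MS_between = 310.33, MS_within = 29.69. F = 10.451, F_crit ≈ 2.866. Reject H₀.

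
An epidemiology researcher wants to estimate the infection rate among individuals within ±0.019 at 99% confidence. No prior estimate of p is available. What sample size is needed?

Conservative approach: use p = 0.5 (maximizes p(1-p) = 0.25). n = z²(0.25)/E² = 2.576²×0.25/0.019² = 4595.4 → n = 4596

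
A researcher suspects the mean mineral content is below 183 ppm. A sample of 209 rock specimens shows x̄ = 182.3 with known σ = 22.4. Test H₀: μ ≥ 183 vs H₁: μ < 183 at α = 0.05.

z = -0.452. Critical value: -1.645. Fail to reject H₀.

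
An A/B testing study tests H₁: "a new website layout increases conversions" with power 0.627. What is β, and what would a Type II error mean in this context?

β = 1 - power = 1 - 0.627 = 0.373. A Type II error is failing to reject H₀ when H₀ is false (false negative) — here, failing to conclude that a new website layout increases conversions when in fact it is true. Consequence: discarding a layout that would have improved conversions — lost revenue.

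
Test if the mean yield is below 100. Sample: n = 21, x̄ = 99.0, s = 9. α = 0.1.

t = (99.0 - 100)/(9/√21) = -0.509, df = 20. Critical t = -1.325. Fail to reject H₀.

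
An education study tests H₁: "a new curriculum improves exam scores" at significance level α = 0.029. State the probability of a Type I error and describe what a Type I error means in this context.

P(Type I error) = α = 0.029. A Type I error is rejecting H₀ when H₀ is actually true (false positive) — here, concluding that a new curriculum improves exam scores when in fact this is not the case. Consequence: adopting a curriculum that gives no real benefit — disruption for nothing.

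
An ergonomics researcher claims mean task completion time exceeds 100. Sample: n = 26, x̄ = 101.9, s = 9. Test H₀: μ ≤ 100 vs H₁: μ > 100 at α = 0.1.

t = (101.9 - 100)/(9/√26) = 1.076, df = 25. Critical t = 1.316. Fail to reject H₀.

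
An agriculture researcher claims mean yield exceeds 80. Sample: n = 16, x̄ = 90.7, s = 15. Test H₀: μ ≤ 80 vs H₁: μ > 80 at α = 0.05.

t = (90.7 - 80)/(15/√16) = 2.853, df = 15. Critical t = 1.753. Reject H₀.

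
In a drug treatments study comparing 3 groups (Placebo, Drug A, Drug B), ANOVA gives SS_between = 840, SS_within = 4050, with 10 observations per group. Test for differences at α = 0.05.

df_between = 2, df_within = 27. F = MS_between/MS_within = 420.0/150.0 = 2.8. F_crit ≈ 3.354. Fail to reject H₀.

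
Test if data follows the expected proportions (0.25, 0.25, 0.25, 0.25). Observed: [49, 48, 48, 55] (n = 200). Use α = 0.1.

Expected: [50.0, 50.0, 50.0, 50.0]. χ² = 0.68. df = 3, critical = 6.251. Fail to reject H₀.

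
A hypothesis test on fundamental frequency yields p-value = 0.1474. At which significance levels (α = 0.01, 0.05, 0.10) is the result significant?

p = 0.1474. Not significant at any of the given levels.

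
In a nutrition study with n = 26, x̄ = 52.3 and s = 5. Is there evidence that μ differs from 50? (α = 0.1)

t = (x̄ - μ₀)/(s/√n) = (52.3 - 50)/(5/√26) = 2.346. df = 25, critical t = ±1.708. Reject H₀.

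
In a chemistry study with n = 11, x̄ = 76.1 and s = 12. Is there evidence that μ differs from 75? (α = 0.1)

t = (x̄ - μ₀)/(s/√n) = (76.1 - 75)/(12/√11) = 0.304. df = 10, critical t = ±1.812. Fail to reject H₀.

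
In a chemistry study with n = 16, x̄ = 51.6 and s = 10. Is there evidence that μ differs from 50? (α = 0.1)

t = (x̄ - μ₀)/(s/√n) = (51.6 - 50)/(10/√16) = 0.64. df = 15, critical t = ±1.753. Fail to reject H₀.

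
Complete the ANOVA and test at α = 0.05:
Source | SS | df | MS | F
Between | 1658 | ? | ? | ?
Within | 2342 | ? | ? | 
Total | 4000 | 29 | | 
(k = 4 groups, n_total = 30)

df_between = 3, df_within = 26. MS_between = 552.67, MS_within = 90.08. F = 6.135, F_crit ≈ 2.975. Reject H₀.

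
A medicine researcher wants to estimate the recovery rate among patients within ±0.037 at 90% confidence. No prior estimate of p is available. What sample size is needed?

Conservative approach: use p = 0.5 (maximizes p(1-p) = 0.25). n = z²(0.25)/E² = 1.645²×0.25/0.037² = 494.2 → n = 495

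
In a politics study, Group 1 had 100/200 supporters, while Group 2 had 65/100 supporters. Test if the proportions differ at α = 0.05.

p̂₁ = 0.5, p̂₂ = 0.65, pooled p̂ = 0.55. z = -2.462. Critical: ±1.96. Reject H₀.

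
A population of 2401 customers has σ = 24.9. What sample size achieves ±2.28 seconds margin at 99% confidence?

Without FPC: n₀ = (2.576×24.9/2.28)² = 791.445. With FPC: n = n₀N/(n₀+N-1) = 595.4 → n = 596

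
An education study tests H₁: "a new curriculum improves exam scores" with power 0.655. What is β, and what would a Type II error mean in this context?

β = 1 - power = 1 - 0.655 = 0.345. A Type II error is failing to reject H₀ when H₀ is false (false negative) — here, failing to conclude that a new curriculum improves exam scores when in fact it is true. Consequence: keeping the old curriculum when the new one would have helped students.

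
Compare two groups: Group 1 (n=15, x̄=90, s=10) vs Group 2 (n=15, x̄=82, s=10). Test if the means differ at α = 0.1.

Pooled sp = 10.0. t = 2.191, df = 28. Critical t = ±1.701. Reject H₀.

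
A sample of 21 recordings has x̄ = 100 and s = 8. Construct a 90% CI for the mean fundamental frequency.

CI = x̄ ± t*(s/√n) = 100 ± 1.725(8/√21) = (96.99, 103.01)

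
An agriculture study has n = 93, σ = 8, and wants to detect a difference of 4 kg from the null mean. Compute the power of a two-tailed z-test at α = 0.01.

SE = σ/√n = 8/√93 = 0.83. Non-centrality λ = d/SE = 4/0.83 = 4.822. Power ≈ Φ(λ - z_{α/2}) = Φ(4.822 - 2.576) = Φ(2.246) = 0.988.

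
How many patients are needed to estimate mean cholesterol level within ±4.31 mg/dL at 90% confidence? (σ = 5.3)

n = (z*σ/E)² = (1.645×5.3/4.31)² = 4.1 → n = 5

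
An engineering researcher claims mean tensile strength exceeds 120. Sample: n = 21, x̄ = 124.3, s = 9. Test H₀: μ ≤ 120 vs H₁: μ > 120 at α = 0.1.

t = (124.3 - 120)/(9/√21) = 2.189, df = 20. Critical t = 1.325. Reject H₀.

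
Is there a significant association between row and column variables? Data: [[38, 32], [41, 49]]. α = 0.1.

χ² = 1.201. df = 1, critical = 2.706. Fail to reject H₀. No evidence of dependence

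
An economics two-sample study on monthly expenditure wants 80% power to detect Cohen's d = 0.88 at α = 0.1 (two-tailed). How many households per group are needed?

z_{α/2} = 1.645, z_β = Φ⁻¹(0.8) = 0.842. For large effect (d = 0.88): n per group = 2(z_{α/2} + z_β)²/d² = 2(1.645 + 0.842)²/0.88² = 16.0 → 16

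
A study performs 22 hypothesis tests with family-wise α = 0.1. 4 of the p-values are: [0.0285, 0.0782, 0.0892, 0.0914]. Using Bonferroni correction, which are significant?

Bonferroni α = 0.1/22 = 0.00455. None of the given p-values are significant.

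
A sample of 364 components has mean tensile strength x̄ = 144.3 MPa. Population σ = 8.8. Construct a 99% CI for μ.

CI = x̄ ± z*(σ/√n) = 144.3 ± 2.576(8.8/√364) = 144.3 ± 1.19 = (143.11, 145.49)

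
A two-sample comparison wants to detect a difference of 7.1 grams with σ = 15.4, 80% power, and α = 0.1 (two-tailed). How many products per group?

n per group = 2(z_α/2 + z_β)²σ²/d² = 2×(1.645 + 0.84)²×15.4²/7.1² = 58.1 → n = 59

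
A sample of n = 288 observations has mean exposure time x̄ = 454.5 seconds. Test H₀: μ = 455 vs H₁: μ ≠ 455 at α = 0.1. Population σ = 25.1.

z = (x̄ - μ₀)/(σ/√n) = (454.5 - 455)/(25.1/√288) = -0.338. Critical value: ±1.645. Since |-0.338| ≤ 1.645, Fail to reject H₀.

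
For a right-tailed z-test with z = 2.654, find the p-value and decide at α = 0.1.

p = P(Z > 2.654) = 1 - Φ(2.654) ≈ 0.004. Since p < 0.1, reject H₀ (significant) at α = 0.1.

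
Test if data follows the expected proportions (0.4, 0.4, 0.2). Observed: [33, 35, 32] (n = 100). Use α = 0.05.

Expected: [40.0, 40.0, 20.0]. χ² = 9.05. df = 2, critical = 5.991. Reject H₀.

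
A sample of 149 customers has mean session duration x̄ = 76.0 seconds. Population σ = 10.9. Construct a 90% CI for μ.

CI = x̄ ± z*(σ/√n) = 76.0 ± 1.645(10.9/√149) = 76.0 ± 1.47 = (74.53, 77.47)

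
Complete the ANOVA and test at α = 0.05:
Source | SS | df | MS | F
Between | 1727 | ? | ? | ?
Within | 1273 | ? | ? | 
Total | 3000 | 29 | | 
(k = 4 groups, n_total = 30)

df_between = 3, df_within = 26. MS_between = 575.67, MS_within = 48.96. F = 11.758, F_crit ≈ 2.975. Reject H₀.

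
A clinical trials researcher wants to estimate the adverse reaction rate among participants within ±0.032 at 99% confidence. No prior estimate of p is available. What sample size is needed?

Conservative approach: use p = 0.5 (maximizes p(1-p) = 0.25). n = z²(0.25)/E² = 2.576²×0.25/0.032² = 1620.1 → n = 1621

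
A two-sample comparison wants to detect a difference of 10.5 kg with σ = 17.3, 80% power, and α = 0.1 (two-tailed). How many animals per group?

n per group = 2(z_α/2 + z_β)²σ²/d² = 2×(1.645 + 0.84)²×17.3²/10.5² = 33.5 → n = 34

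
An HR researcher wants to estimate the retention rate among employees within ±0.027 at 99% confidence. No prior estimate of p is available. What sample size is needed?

Conservative approach: use p = 0.5 (maximizes p(1-p) = 0.25). n = z²(0.25)/E² = 2.576²×0.25/0.027² = 2275.6 → n = 2276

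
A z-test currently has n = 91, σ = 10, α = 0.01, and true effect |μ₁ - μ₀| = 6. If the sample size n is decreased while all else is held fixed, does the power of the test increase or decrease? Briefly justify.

Power decreases: a smaller n inflates the standard error σ/√n, pulling the sampling distribution under H₁ back toward the critical value.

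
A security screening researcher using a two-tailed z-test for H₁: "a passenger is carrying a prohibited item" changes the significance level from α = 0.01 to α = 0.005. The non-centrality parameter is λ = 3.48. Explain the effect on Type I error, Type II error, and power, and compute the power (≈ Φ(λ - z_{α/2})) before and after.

Decreasing α from 0.01 to 0.005:
• Type I error rate decreases (α is the Type I rate by definition).
• Critical value moves from z_{α/2} = 2.576 to 2.807, so power = Φ(λ - z_{α/2}) goes from Φ(3.48 - 2.576) = 0.817 to Φ(3.48 - 2.807) = 0.75.
• Type II error rate β = 1 - power therefore increases (0.183 → 0.25).
Appropriate when false positives are costly — here, detaining an innocent passenger — delay and inconvenience.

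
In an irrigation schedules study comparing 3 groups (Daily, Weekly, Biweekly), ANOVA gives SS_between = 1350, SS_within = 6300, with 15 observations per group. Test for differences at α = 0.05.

df_between = 2, df_within = 42. F = MS_between/MS_within = 675.0/150.0 = 4.5. F_crit ≈ 3.22. Reject H₀. At least one mean differs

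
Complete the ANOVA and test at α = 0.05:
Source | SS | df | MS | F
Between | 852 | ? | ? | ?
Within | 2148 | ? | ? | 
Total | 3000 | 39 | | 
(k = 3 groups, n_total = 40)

df_between = 2, df_within = 37. MS_between = 426.0, MS_within = 58.05. F = 7.338, F_crit ≈ 3.252. Reject H₀.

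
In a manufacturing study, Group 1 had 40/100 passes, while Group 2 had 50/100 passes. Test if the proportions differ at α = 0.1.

p̂₁ = 0.4, p̂₂ = 0.5, pooled p̂ = 0.45. z = -1.421. Critical: ±1.645. Fail to reject H₀.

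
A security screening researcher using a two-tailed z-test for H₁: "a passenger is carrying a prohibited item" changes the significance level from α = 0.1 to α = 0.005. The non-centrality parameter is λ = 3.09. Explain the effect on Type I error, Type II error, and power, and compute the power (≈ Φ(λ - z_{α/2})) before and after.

Decreasing α from 0.1 to 0.005:
• Type I error rate decreases (α is the Type I rate by definition).
• Critical value moves from z_{α/2} = 1.645 to 2.807, so power = Φ(λ - z_{α/2}) goes from Φ(3.09 - 1.645) = 0.926 to Φ(3.09 - 2.807) = 0.611.
• Type II error rate β = 1 - power therefore increases (0.074 → 0.389).
Appropriate when false positives are costly — here, detaining an innocent passenger — delay and inconvenience.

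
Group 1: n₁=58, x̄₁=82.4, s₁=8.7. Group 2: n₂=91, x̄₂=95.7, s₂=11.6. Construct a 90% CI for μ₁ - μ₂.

Difference = -13.3. SE = √(8.7²/58 + 11.6²/91) = 1.668. CI = (-16.04, -10.56)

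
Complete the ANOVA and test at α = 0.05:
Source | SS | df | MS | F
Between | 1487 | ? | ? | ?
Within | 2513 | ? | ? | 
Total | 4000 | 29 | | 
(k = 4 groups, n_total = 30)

df_between = 3, df_within = 26. MS_between = 495.67, MS_within = 96.65. F = 5.128, F_crit ≈ 2.975. Reject H₀.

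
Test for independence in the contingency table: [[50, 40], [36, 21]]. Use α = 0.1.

χ² = 0.831. df = 1, critical = 2.706. Fail to reject H₀. No evidence of dependence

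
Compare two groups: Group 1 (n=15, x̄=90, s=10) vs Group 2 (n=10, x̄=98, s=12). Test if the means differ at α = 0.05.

Pooled sp = 10.83. t = -1.81, df = 23. Critical t = ±2.069. Fail to reject H₀.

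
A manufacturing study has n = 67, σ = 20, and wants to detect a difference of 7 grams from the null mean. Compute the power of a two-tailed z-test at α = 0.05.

SE = σ/√n = 20/√67 = 2.443. Non-centrality λ = d/SE = 7/2.443 = 2.865. Power ≈ Φ(λ - z_{α/2}) = Φ(2.865 - 1.96) = Φ(0.905) = 0.817.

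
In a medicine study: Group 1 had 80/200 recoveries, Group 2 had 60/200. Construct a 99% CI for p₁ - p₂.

p̂₁ = 0.4, p̂₂ = 0.3. Difference = 0.1. CI = (-0.022, 0.222)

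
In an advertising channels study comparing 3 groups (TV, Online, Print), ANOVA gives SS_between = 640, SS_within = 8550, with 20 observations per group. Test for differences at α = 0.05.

df_between = 2, df_within = 57. F = MS_between/MS_within = 320.0/150.0 = 2.133. F_crit ≈ 3.159. Fail to reject H₀.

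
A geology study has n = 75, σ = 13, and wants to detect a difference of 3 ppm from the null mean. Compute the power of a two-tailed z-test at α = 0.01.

SE = σ/√n = 13/√75 = 1.501. Non-centrality λ = d/SE = 3/1.501 = 1.999. Power ≈ Φ(λ - z_{α/2}) = Φ(1.999 - 2.576) = Φ(-0.577) = 0.282.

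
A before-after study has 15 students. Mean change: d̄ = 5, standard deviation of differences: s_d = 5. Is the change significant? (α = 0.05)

t = d̄/(s_d/√n) = 5/(5/√15) = 3.873. df = 14, critical t = ±2.145. Reject H₀.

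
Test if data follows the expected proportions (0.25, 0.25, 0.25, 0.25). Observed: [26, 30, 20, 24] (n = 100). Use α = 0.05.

Expected: [25.0, 25.0, 25.0, 25.0]. χ² = 2.08. df = 3, critical = 7.815. Fail to reject H₀.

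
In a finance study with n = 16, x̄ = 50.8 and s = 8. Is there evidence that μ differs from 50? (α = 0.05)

t = (x̄ - μ₀)/(s/√n) = (50.8 - 50)/(8/√16) = 0.4. df = 15, critical t = ±2.131. Fail to reject H₀.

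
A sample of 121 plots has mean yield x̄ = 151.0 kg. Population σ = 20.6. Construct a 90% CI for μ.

CI = x̄ ± z*(σ/√n) = 151.0 ± 1.645(20.6/√121) = 151.0 ± 3.08 = (147.92, 154.08)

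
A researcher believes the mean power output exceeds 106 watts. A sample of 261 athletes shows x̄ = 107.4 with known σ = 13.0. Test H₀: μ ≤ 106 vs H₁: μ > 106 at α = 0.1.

z = 1.74. Critical value: 1.28. Reject H₀.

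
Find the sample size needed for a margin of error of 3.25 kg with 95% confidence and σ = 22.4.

n = (z*σ/E)² = (1.96×22.4/3.25)² = 182.5 → n = 183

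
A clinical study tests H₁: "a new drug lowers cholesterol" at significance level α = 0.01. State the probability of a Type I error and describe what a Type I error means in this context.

P(Type I error) = α = 0.01. A Type I error is rejecting H₀ when H₀ is actually true (false positive) — here, concluding that a new drug lowers cholesterol when in fact this is not the case. Consequence: approving an ineffective drug — patients take a useless medication and may skip effective alternatives.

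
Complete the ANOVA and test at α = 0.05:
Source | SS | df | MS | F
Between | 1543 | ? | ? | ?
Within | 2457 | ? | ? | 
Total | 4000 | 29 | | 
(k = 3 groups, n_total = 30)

df_between = 2, df_within = 27. MS_between = 771.5, MS_within = 91.0. F = 8.478, F_crit ≈ 3.354. Reject H₀.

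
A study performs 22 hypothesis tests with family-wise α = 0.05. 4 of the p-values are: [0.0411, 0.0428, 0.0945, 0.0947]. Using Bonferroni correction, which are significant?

Bonferroni α = 0.05/22 = 0.00227. None of the given p-values are significant.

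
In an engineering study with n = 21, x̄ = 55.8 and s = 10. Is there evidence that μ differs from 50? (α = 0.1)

t = (x̄ - μ₀)/(s/√n) = (55.8 - 50)/(10/√21) = 2.658. df = 20, critical t = ±1.725. Reject H₀.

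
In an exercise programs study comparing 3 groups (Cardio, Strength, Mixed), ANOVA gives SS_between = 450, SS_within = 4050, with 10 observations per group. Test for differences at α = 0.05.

df_between = 2, df_within = 27. F = MS_between/MS_within = 225.0/150.0 = 1.5. F_crit ≈ 3.354. Fail to reject H₀.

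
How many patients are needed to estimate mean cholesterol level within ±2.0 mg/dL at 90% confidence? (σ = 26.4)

n = (z*σ/E)² = (1.645×26.4/2.0)² = 471.5 → n = 472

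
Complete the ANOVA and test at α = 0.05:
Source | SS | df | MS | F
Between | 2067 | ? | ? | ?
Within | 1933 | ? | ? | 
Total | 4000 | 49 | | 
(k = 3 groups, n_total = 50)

df_between = 2, df_within = 47. MS_between = 1033.5, MS_within = 41.13. F = 25.129, F_crit ≈ 3.195. Reject H₀.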